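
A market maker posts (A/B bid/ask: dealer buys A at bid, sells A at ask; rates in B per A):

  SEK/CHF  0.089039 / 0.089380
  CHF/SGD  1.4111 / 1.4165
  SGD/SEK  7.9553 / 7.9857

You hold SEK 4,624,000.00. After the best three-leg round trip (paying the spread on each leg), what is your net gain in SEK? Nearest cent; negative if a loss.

Best loop SEK → CHF → SGD → SEK:
SEK 4,624,000.00 × 0.089039 (sell SEK at bid) = CHF 411,716.34
CHF 411,716.34 × 1.4111 (sell CHF at bid) = SGD 580,972.92
SGD 580,972.92 × 7.9553 (sell SGD at bid) = SEK 4,621,813.88

Net result: SEK -2,186.12 (no profitable arbitrage after spreads)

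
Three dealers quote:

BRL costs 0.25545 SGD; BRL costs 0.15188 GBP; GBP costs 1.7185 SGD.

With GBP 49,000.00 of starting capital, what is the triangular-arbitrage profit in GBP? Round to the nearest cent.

Profit: GBP 1,065.70

Profitable loop is GBP → SGD → BRL → GBP:
GBP 49,000.00 × 1.7185 = SGD 84,206.50
SGD 84,206.50 ÷ 0.25545 = BRL 329,639.85
BRL 329,639.85 × 0.15188 = GBP 50,065.70
Profit = GBP 50,065.70 − GBP 49,000.00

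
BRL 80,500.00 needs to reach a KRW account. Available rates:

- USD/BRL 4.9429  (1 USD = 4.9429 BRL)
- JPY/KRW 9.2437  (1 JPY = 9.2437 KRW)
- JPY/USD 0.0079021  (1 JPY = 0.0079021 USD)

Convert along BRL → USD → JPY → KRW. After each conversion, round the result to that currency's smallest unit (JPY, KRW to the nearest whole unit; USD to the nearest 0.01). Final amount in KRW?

BRL 80,500.00 ÷ 4.9429 = USD 16,285.99
USD 16,285.99 ÷ 0.0079021 = JPY 2,060,970
JPY 2,060,970 × 9.2437 = KRW 19,050,988

KRW 19,050,988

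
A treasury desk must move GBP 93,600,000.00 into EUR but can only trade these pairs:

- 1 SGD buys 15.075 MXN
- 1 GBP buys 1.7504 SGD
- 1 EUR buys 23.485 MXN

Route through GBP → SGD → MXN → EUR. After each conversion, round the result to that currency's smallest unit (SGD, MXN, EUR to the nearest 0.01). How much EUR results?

EUR 105,167,102.75

GBP 93,600,000.00 × 1.7504 = SGD 163,837,440.00
SGD 163,837,440.00 × 15.075 = MXN 2,469,849,408.00
MXN 2,469,849,408.00 ÷ 23.485 = EUR 105,167,102.75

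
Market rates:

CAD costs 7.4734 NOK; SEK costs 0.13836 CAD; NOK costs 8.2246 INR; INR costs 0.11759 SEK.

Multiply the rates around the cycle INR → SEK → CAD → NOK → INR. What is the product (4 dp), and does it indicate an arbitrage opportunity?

1.0000 (no arbitrage)

Around INR → SEK → CAD → NOK → INR: 1 × 0.11759 × 0.13836 × 7.4734 × 8.2246 = 1.000032
Product ≈ 1 (deviation 0.003%, within rounding noise).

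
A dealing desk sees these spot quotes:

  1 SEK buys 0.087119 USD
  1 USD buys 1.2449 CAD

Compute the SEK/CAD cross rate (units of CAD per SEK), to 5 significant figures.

1 SEK × 0.087119 = 0.087119 USD
0.087119 USD × 1.2449 = 0.108454 CAD

SEK/CAD = 0.10845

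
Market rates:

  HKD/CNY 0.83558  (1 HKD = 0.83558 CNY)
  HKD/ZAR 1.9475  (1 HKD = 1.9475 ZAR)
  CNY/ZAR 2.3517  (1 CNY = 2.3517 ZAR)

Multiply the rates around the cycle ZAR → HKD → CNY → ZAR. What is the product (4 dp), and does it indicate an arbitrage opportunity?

Around ZAR → HKD → CNY → ZAR: 1 ÷ 1.9475 × 0.83558 × 2.3517 = 1.009003
Product > 1; profitable direction is ZAR → HKD → CNY → ZAR.

1.0090 (arbitrage exists)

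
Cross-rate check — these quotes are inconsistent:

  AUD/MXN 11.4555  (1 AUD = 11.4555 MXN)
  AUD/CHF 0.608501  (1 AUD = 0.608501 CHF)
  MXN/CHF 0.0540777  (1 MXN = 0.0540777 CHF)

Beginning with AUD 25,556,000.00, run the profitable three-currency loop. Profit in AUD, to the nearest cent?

Profitable loop is AUD → MXN → CHF → AUD:
AUD 25,556,000.00 × 11.4555 = MXN 292,756,758.00
MXN 292,756,758.00 × 0.0540777 = CHF 15,831,612.13
CHF 15,831,612.13 ÷ 0.608501 = AUD 26,017,397.07
Profit = AUD 26,017,397.07 − AUD 25,556,000.00

Profit: AUD 461,397.07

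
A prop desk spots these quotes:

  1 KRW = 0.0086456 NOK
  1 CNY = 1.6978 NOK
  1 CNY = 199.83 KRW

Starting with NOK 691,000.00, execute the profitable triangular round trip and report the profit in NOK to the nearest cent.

Profit: NOK 12,148.97

Profitable loop is NOK → CNY → KRW → NOK:
NOK 691,000.00 ÷ 1.6978 = CNY 406,997.29
CNY 406,997.29 × 199.83 = KRW 81,330,269
KRW 81,330,269 × 0.0086456 = NOK 703,148.97
Profit = NOK 703,148.97 − NOK 691,000.00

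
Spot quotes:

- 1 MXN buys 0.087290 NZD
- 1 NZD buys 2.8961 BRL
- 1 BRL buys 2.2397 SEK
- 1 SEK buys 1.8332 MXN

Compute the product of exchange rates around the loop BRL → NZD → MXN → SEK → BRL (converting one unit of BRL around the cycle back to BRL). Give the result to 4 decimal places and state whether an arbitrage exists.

0.9634 (arbitrage exists)

Around BRL → NZD → MXN → SEK → BRL: 1 ÷ 2.8961 ÷ 0.087290 ÷ 1.8332 ÷ 2.2397 = 0.963435
Product < 1; profitable direction is BRL → SEK → MXN → NZD → BRL.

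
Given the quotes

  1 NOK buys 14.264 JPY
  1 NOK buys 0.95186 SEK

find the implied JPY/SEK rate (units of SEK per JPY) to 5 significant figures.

1 JPY ÷ 14.264 = 0.0701066 NOK
0.0701066 NOK × 0.95186 = 0.0667316 SEK

JPY/SEK = 0.066732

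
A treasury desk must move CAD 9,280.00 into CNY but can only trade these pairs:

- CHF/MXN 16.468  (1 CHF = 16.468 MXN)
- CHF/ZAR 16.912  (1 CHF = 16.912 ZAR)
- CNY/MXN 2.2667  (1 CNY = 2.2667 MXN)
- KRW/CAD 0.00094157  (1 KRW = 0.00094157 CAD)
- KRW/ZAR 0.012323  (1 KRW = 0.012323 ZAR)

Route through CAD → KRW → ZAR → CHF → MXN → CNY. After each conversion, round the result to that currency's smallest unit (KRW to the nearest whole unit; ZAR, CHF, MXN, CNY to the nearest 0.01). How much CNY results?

CNY 52,175.16

CAD 9,280.00 ÷ 0.00094157 = KRW 9,855,879
KRW 9,855,879 × 0.012323 = ZAR 121,454.00
ZAR 121,454.00 ÷ 16.912 = CHF 7,181.53
CHF 7,181.53 × 16.468 = MXN 118,265.44
MXN 118,265.44 ÷ 2.2667 = CNY 52,175.16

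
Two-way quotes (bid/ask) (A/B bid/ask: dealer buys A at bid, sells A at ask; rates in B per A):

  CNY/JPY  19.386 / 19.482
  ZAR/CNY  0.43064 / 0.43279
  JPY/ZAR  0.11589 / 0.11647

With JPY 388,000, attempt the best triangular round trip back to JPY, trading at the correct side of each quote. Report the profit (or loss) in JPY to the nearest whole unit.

Net profit: JPY 7,100

Best loop JPY → CNY → ZAR → JPY:
JPY 388,000 ÷ 19.482 (buy CNY at ask) = CNY 19,915.82
CNY 19,915.82 ÷ 0.43279 (buy ZAR at ask) = ZAR 46,017.28
ZAR 46,017.28 ÷ 0.11647 (buy JPY at ask) = JPY 395,100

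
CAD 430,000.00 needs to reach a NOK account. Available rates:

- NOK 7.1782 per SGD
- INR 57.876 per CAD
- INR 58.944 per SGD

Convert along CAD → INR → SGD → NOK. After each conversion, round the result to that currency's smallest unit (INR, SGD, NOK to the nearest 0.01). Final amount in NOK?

CAD 430,000.00 × 57.876 = INR 24,886,680.00
INR 24,886,680.00 ÷ 58.944 = SGD 422,208.88
SGD 422,208.88 × 7.1782 = NOK 3,030,699.78

NOK 3,030,699.78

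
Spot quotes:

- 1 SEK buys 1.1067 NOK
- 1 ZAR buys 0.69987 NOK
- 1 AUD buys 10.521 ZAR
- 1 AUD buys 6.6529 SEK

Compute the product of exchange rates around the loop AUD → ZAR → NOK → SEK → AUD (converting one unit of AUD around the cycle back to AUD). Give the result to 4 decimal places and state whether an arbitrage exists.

1.0001 (no arbitrage)

Around AUD → ZAR → NOK → SEK → AUD: 1 × 10.521 × 0.69987 ÷ 1.1067 ÷ 6.6529 = 1.000077
Product ≈ 1 (deviation 0.008%, within rounding noise).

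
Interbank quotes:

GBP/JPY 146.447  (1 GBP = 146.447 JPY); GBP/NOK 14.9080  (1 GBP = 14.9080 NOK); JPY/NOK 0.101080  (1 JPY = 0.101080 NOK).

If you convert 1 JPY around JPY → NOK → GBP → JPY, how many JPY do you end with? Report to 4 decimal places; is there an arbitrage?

Around JPY → NOK → GBP → JPY: 1 × 0.101080 ÷ 14.9080 × 146.447 = 0.992948
Product < 1; profitable direction is JPY → GBP → NOK → JPY.

0.9929 (arbitrage exists)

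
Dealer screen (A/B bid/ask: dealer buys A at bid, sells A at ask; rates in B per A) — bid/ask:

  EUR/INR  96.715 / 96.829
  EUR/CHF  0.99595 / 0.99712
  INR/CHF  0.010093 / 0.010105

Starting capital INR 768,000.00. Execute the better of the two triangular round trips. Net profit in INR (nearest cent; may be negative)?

Best loop INR → EUR → CHF → INR:
INR 768,000.00 ÷ 96.829 (buy EUR at ask) = EUR 7,931.51
EUR 7,931.51 × 0.99595 (sell EUR at bid) = CHF 7,899.39
CHF 7,899.39 ÷ 0.010105 (buy INR at ask) = INR 781,730.38

Net profit: INR 13,730.38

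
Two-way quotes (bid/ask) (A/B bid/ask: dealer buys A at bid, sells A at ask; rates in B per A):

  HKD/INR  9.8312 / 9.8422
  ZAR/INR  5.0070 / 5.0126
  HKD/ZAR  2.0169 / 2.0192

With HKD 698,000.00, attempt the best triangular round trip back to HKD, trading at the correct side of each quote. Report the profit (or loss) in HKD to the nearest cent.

Net profit: HKD 18,184.96

Best loop HKD → ZAR → INR → HKD:
HKD 698,000.00 × 2.0169 (sell HKD at bid) = ZAR 1,407,796.20
ZAR 1,407,796.20 × 5.0070 (sell ZAR at bid) = INR 7,048,835.57
INR 7,048,835.57 ÷ 9.8422 (buy HKD at ask) = HKD 716,184.96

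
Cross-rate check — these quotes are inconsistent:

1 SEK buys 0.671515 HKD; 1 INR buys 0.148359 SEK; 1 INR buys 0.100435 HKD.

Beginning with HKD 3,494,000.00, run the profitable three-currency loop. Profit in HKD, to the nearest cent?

Profit: HKD 28,397.54

Profitable loop is HKD → SEK → INR → HKD:
HKD 3,494,000.00 ÷ 0.671515 = SEK 5,203,160.02
SEK 5,203,160.02 ÷ 0.148359 = INR 35,071,414.74
INR 35,071,414.74 × 0.100435 = HKD 3,522,397.54
Profit = HKD 3,522,397.54 − HKD 3,494,000.00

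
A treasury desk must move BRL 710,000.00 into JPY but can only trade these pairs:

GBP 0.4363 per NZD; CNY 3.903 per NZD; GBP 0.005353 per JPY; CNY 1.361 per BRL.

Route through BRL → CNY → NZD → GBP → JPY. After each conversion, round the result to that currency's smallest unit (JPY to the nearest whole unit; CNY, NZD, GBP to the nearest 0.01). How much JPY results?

JPY 20,179,290

BRL 710,000.00 × 1.361 = CNY 966,310.00
CNY 966,310.00 ÷ 3.903 = NZD 247,581.35
NZD 247,581.35 × 0.4363 = GBP 108,019.74
GBP 108,019.74 ÷ 0.005353 = JPY 20,179,290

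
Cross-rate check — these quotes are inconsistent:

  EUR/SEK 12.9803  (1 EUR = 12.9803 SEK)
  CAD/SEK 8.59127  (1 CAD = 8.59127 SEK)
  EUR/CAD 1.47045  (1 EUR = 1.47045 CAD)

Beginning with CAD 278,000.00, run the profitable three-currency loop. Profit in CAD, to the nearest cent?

Profit: CAD 7,641.89

Profitable loop is CAD → EUR → SEK → CAD:
CAD 278,000.00 ÷ 1.47045 = EUR 189,057.77
EUR 189,057.77 × 12.9803 = SEK 2,454,026.59
SEK 2,454,026.59 ÷ 8.59127 = CAD 285,641.89
Profit = CAD 285,641.89 − CAD 278,000.00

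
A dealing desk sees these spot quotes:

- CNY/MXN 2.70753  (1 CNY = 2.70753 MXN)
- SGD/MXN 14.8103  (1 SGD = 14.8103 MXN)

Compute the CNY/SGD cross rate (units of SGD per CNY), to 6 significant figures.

1 CNY × 2.70753 = 2.70753 MXN
2.70753 MXN ÷ 14.8103 = 0.182814 SGD

CNY/SGD = 0.182814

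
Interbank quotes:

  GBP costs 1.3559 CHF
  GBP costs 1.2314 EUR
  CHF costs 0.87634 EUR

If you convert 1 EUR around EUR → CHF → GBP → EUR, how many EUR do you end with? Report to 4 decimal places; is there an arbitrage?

Around EUR → CHF → GBP → EUR: 1 ÷ 0.87634 ÷ 1.3559 × 1.2314 = 1.036332
Product > 1; profitable direction is EUR → CHF → GBP → EUR.

1.0363 (arbitrage exists)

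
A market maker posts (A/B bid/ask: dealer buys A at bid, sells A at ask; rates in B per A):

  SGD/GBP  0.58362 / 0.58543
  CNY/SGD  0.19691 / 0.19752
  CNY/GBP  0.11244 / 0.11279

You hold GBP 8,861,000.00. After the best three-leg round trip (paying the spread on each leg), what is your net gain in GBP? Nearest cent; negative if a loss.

Best loop GBP → CNY → SGD → GBP:
GBP 8,861,000.00 ÷ 0.11279 (buy CNY at ask) = CNY 78,561,929.25
CNY 78,561,929.25 × 0.19691 (sell CNY at bid) = SGD 15,469,629.49
SGD 15,469,629.49 × 0.58362 (sell SGD at bid) = GBP 9,028,385.16

Net profit: GBP 167,385.16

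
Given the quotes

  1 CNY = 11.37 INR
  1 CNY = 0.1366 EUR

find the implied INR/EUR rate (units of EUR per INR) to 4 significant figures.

1 INR ÷ 11.37 = 0.0879507 CNY
0.0879507 CNY × 0.1366 = 0.0120141 EUR

INR/EUR = 0.01201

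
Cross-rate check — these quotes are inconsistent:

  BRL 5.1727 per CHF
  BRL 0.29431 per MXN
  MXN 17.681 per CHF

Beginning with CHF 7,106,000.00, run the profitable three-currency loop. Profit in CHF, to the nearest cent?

Profit: CHF 42,579.55

Profitable loop is CHF → MXN → BRL → CHF:
CHF 7,106,000.00 × 17.681 = MXN 125,641,186.00
MXN 125,641,186.00 × 0.29431 = BRL 36,977,457.45
BRL 36,977,457.45 ÷ 5.1727 = CHF 7,148,579.55
Profit = CHF 7,148,579.55 − CHF 7,106,000.00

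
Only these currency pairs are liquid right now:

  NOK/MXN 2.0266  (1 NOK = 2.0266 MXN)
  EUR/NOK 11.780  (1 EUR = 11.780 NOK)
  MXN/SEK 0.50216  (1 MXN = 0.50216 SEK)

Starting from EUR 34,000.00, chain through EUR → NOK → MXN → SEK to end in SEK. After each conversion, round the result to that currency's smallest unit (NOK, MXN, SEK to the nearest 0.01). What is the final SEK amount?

SEK 407,600.17

EUR 34,000.00 × 11.780 = NOK 400,520.00
NOK 400,520.00 × 2.0266 = MXN 811,693.83
MXN 811,693.83 × 0.50216 = SEK 407,600.17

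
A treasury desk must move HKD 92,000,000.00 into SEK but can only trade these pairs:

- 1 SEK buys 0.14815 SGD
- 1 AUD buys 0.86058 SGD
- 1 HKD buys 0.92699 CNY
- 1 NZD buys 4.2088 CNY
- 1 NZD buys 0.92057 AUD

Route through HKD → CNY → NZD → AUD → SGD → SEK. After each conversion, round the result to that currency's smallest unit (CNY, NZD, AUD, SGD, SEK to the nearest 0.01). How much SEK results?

HKD 92,000,000.00 × 0.92699 = CNY 85,283,080.00
CNY 85,283,080.00 ÷ 4.2088 = NZD 20,263,039.35
NZD 20,263,039.35 × 0.92057 = AUD 18,653,546.13
AUD 18,653,546.13 × 0.86058 = SGD 16,052,868.73
SGD 16,052,868.73 ÷ 0.14815 = SEK 108,355,509.48

SEK 108,355,509.48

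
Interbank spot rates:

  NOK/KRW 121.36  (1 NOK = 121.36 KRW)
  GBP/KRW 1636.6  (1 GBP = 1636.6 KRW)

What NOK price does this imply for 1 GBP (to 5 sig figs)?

GBP/NOK = 13.485

1 GBP × 1636.6 = 1636.6 KRW
1636.6 KRW ÷ 121.36 = 13.4855 NOK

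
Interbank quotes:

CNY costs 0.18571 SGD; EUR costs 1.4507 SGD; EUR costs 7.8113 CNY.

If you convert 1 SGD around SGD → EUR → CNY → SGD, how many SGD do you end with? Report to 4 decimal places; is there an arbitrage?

Around SGD → EUR → CNY → SGD: 1 ÷ 1.4507 × 7.8113 × 0.18571 = 0.999956
Product ≈ 1 (deviation 0.004%, within rounding noise).

1.0000 (no arbitrage)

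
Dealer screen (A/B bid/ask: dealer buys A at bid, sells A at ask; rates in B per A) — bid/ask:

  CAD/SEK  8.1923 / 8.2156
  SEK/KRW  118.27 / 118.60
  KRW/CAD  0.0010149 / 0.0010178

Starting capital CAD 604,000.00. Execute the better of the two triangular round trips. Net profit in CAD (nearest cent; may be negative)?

Best loop CAD → KRW → SEK → CAD:
CAD 604,000.00 ÷ 0.0010178 (buy KRW at ask) = KRW 593,436,825
KRW 593,436,825 ÷ 118.60 (buy SEK at ask) = SEK 5,003,683.17
SEK 5,003,683.17 ÷ 8.2156 (buy CAD at ask) = CAD 609,046.59

Net profit: CAD 5,046.59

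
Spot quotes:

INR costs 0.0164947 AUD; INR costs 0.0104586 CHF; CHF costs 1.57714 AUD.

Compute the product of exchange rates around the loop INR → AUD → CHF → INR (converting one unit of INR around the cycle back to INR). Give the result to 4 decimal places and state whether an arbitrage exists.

Around INR → AUD → CHF → INR: 1 × 0.0164947 ÷ 1.57714 ÷ 0.0104586 = 1.000001
Product ≈ 1 (deviation 0.000%, within rounding noise).

1.0000 (no arbitrage)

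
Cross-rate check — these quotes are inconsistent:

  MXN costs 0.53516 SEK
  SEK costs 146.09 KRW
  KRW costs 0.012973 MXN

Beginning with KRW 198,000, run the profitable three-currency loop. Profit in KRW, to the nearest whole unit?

Profitable loop is KRW → MXN → SEK → KRW:
KRW 198,000 × 0.012973 = MXN 2,568.65
MXN 2,568.65 × 0.53516 = SEK 1,374.64
SEK 1,374.64 × 146.09 = KRW 200,821
Profit = KRW 200,821 − KRW 198,000

Profit: KRW 2,821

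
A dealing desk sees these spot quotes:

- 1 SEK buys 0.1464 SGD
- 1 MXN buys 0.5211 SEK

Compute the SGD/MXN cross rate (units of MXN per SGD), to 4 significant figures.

1 SGD ÷ 0.1464 = 6.8306 SEK
6.8306 SEK ÷ 0.5211 = 13.108 MXN

SGD/MXN = 13.11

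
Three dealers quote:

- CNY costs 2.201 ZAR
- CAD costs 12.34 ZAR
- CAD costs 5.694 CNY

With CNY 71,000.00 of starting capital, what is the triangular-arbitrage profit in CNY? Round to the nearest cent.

Profit: CNY 1,107.54

Profitable loop is CNY → ZAR → CAD → CNY:
CNY 71,000.00 × 2.201 = ZAR 156,271.00
ZAR 156,271.00 ÷ 12.34 = CAD 12,663.78
CAD 12,663.78 × 5.694 = CNY 72,107.54
Profit = CNY 72,107.54 − CNY 71,000.00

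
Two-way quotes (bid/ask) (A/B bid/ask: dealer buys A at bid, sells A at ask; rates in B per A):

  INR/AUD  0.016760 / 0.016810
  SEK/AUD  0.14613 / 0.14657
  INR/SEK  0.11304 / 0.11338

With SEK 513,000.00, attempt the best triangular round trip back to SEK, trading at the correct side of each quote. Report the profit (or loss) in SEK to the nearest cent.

Net profit: SEK 4,380.24

Best loop SEK → INR → AUD → SEK:
SEK 513,000.00 ÷ 0.11338 (buy INR at ask) = INR 4,524,607.51
INR 4,524,607.51 × 0.016760 (sell INR at bid) = AUD 75,832.42
AUD 75,832.42 ÷ 0.14657 (buy SEK at ask) = SEK 517,380.24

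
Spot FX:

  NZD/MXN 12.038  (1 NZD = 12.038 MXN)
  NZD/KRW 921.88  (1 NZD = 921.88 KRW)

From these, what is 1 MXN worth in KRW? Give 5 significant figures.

MXN/KRW = 76.581

1 MXN ÷ 12.038 = 0.0830703 NZD
0.0830703 NZD × 921.88 = 76.5808 KRW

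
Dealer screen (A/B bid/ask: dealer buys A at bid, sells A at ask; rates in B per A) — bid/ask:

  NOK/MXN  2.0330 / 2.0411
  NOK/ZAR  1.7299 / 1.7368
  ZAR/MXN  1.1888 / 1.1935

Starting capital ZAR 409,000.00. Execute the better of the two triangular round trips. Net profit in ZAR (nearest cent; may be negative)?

Net profit: ZAR 3,086.91

Best loop ZAR → MXN → NOK → ZAR:
ZAR 409,000.00 × 1.1888 (sell ZAR at bid) = MXN 486,219.20
MXN 486,219.20 ÷ 2.0411 (buy NOK at ask) = NOK 238,214.30
NOK 238,214.30 × 1.7299 (sell NOK at bid) = ZAR 412,086.91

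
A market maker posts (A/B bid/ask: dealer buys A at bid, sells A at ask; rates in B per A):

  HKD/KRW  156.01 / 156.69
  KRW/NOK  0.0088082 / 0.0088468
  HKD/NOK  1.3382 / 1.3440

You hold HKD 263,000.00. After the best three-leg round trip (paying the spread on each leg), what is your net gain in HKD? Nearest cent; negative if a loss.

Best loop HKD → KRW → NOK → HKD:
HKD 263,000.00 × 156.01 (sell HKD at bid) = KRW 41,030,630
KRW 41,030,630 × 0.0088082 (sell KRW at bid) = NOK 361,406.00
NOK 361,406.00 ÷ 1.3440 (buy HKD at ask) = HKD 268,903.27

Net profit: HKD 5,903.27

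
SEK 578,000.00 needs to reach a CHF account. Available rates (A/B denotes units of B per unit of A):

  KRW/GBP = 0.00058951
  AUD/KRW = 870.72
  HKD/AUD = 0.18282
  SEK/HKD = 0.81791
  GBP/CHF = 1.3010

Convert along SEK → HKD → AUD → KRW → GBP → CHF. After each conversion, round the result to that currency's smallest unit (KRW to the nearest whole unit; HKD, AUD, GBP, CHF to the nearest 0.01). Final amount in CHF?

CHF 57,717.04

SEK 578,000.00 × 0.81791 = HKD 472,751.98
HKD 472,751.98 × 0.18282 = AUD 86,428.52
AUD 86,428.52 × 870.72 = KRW 75,255,041
KRW 75,255,041 × 0.00058951 = GBP 44,363.60
GBP 44,363.60 × 1.3010 = CHF 57,717.04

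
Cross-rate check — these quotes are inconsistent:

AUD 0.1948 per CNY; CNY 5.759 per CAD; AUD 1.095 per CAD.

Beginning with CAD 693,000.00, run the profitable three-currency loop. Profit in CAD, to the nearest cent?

Profitable loop is CAD → CNY → AUD → CAD:
CAD 693,000.00 × 5.759 = CNY 3,990,987.00
CNY 3,990,987.00 × 0.1948 = AUD 777,444.27
AUD 777,444.27 ÷ 1.095 = CAD 709,994.76
Profit = CAD 709,994.76 − CAD 693,000.00

Profit: CAD 16,994.76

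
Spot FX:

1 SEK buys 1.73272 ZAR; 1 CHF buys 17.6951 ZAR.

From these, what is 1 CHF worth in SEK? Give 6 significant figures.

CHF/SEK = 10.2123

1 CHF × 17.6951 = 17.6951 ZAR
17.6951 ZAR ÷ 1.73272 = 10.2123 SEK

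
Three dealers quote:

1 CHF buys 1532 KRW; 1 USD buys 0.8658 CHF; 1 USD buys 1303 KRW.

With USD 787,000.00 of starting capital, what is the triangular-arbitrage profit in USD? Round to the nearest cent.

Profitable loop is USD → CHF → KRW → USD:
USD 787,000.00 × 0.8658 = CHF 681,384.60
CHF 681,384.60 × 1532 = KRW 1,043,881,207
KRW 1,043,881,207 ÷ 1303 = USD 801,136.77
Profit = USD 801,136.77 − USD 787,000.00

Profit: USD 14,136.77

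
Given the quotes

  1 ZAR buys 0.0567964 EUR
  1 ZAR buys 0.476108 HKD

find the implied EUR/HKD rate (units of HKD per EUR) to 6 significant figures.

1 EUR ÷ 0.0567964 = 17.6067 ZAR
17.6067 ZAR × 0.476108 = 8.38271 HKD

EUR/HKD = 8.38271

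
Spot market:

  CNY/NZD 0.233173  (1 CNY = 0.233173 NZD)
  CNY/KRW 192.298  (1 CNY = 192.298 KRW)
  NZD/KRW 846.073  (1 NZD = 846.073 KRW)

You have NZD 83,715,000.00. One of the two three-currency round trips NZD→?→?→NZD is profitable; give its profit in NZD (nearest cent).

Profitable loop is NZD → KRW → CNY → NZD:
NZD 83,715,000.00 × 846.073 = KRW 70,829,001,195
KRW 70,829,001,195 ÷ 192.298 = CNY 368,329,370.01
CNY 368,329,370.01 × 0.233173 = NZD 85,884,464.19
Profit = NZD 85,884,464.19 − NZD 83,715,000.00

Profit: NZD 2,169,464.19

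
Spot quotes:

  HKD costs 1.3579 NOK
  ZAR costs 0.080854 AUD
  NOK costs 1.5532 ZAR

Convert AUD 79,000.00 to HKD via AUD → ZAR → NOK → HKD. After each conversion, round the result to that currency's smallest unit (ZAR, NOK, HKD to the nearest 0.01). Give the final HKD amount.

HKD 463,265.98

AUD 79,000.00 ÷ 0.080854 = ZAR 977,069.78
ZAR 977,069.78 ÷ 1.5532 = NOK 629,068.88
NOK 629,068.88 ÷ 1.3579 = HKD 463,265.98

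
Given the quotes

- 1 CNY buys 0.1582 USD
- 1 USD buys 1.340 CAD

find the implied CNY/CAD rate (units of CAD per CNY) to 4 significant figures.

CNY/CAD = 0.2120

1 CNY × 0.1582 = 0.1582 USD
0.1582 USD × 1.340 = 0.211988 CAD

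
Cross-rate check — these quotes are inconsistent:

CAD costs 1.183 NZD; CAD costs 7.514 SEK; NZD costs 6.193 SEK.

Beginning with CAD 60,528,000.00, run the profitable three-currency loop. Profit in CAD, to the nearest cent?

Profit: CAD 1,550,567.97

Profitable loop is CAD → SEK → NZD → CAD:
CAD 60,528,000.00 × 7.514 = SEK 454,807,392.00
SEK 454,807,392.00 ÷ 6.193 = NZD 73,438,945.91
NZD 73,438,945.91 ÷ 1.183 = CAD 62,078,567.97
Profit = CAD 62,078,567.97 − CAD 60,528,000.00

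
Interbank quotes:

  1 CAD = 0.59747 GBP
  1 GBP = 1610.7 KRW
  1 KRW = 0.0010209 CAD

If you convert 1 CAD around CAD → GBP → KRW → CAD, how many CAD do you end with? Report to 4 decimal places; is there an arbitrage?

0.9825 (arbitrage exists)

Around CAD → GBP → KRW → CAD: 1 × 0.59747 × 1610.7 × 0.0010209 = 0.982458
Product < 1; profitable direction is CAD → KRW → GBP → CAD.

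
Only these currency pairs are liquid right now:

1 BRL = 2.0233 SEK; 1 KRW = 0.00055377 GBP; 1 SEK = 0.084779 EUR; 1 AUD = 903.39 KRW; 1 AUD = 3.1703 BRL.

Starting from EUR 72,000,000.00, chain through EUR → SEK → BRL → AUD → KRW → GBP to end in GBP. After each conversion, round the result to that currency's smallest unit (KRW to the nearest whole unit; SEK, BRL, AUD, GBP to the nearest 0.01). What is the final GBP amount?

GBP 66,235,110.93

EUR 72,000,000.00 ÷ 0.084779 = SEK 849,266,917.51
SEK 849,266,917.51 ÷ 2.0233 = BRL 419,743,447.59
BRL 419,743,447.59 ÷ 3.1703 = AUD 132,398,652.36
AUD 132,398,652.36 × 903.39 = KRW 119,607,618,556
KRW 119,607,618,556 × 0.00055377 = GBP 66,235,110.93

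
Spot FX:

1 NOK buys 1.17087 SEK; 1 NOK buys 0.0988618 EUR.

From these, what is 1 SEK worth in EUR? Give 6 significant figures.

1 SEK ÷ 1.17087 = 0.854066 NOK
0.854066 NOK × 0.0988618 = 0.0844345 EUR

SEK/EUR = 0.0844345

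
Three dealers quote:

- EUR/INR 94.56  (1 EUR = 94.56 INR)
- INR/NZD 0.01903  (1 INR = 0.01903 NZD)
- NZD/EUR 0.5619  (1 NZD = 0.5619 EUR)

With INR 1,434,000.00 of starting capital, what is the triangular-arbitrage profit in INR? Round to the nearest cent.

Profitable loop is INR → NZD → EUR → INR:
INR 1,434,000.00 × 0.01903 = NZD 27,289.02
NZD 27,289.02 × 0.5619 = EUR 15,333.70
EUR 15,333.70 × 94.56 = INR 1,449,954.70
Profit = INR 1,449,954.70 − INR 1,434,000.00

Profit: INR 15,954.70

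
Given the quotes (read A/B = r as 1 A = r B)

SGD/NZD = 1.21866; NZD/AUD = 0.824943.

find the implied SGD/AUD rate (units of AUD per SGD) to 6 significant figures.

1 SGD × 1.21866 = 1.21866 NZD
1.21866 NZD × 0.824943 = 1.00533 AUD

SGD/AUD = 1.00533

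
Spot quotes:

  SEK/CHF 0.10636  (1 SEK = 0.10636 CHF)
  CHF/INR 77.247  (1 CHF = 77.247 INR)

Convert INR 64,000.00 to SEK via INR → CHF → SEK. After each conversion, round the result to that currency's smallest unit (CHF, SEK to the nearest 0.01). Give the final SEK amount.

SEK 7,789.68

INR 64,000.00 ÷ 77.247 = CHF 828.51
CHF 828.51 ÷ 0.10636 = SEK 7,789.68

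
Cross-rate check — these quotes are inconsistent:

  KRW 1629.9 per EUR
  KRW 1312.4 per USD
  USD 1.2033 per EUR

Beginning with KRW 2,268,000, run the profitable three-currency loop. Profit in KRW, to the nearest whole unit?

Profitable loop is KRW → USD → EUR → KRW:
KRW 2,268,000 ÷ 1312.4 = USD 1,728.13
USD 1,728.13 ÷ 1.2033 = EUR 1,436.16
EUR 1,436.16 × 1629.9 = KRW 2,340,798
Profit = KRW 2,340,798 − KRW 2,268,000

Profit: KRW 72,798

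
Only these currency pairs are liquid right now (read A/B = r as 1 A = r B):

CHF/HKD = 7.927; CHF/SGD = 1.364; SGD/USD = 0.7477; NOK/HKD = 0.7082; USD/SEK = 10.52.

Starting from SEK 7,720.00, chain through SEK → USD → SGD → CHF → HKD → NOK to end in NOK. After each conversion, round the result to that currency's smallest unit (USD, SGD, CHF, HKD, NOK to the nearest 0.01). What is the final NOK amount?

SEK 7,720.00 ÷ 10.52 = USD 733.84
USD 733.84 ÷ 0.7477 = SGD 981.46
SGD 981.46 ÷ 1.364 = CHF 719.55
CHF 719.55 × 7.927 = HKD 5,703.87
HKD 5,703.87 ÷ 0.7082 = NOK 8,054.04

NOK 8,054.04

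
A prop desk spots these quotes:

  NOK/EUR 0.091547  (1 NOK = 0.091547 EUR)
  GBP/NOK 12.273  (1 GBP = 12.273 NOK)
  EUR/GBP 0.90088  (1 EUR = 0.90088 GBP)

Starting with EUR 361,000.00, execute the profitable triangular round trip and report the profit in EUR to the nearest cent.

Profit: EUR 4,400.38

Profitable loop is EUR → GBP → NOK → EUR:
EUR 361,000.00 × 0.90088 = GBP 325,217.68
GBP 325,217.68 × 12.273 = NOK 3,991,396.59
NOK 3,991,396.59 × 0.091547 = EUR 365,400.38
Profit = EUR 365,400.38 − EUR 361,000.00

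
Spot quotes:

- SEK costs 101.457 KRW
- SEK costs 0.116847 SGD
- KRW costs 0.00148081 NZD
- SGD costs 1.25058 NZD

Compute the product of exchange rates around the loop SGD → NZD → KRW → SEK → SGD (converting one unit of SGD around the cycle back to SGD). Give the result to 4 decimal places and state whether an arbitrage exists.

Around SGD → NZD → KRW → SEK → SGD: 1 × 1.25058 ÷ 0.00148081 ÷ 101.457 × 0.116847 = 0.972630
Product < 1; profitable direction is SGD → SEK → KRW → NZD → SGD.

0.9726 (arbitrage exists)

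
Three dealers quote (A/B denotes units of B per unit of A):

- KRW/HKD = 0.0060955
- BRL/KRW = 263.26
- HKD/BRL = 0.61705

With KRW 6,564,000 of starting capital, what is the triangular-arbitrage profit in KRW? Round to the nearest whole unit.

Profitable loop is KRW → BRL → HKD → KRW:
KRW 6,564,000 ÷ 263.26 = BRL 24,933.53
BRL 24,933.53 ÷ 0.61705 = HKD 40,407.63
HKD 40,407.63 ÷ 0.0060955 = KRW 6,629,091
Profit = KRW 6,629,091 − KRW 6,564,000

Profit: KRW 65,091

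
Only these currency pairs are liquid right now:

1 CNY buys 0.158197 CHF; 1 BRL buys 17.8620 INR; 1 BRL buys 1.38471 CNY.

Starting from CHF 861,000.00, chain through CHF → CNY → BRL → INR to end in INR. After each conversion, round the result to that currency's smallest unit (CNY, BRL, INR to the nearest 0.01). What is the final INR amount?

CHF 861,000.00 ÷ 0.158197 = CNY 5,442,581.09
CNY 5,442,581.09 ÷ 1.38471 = BRL 3,930,484.43
BRL 3,930,484.43 × 17.8620 = INR 70,206,312.89

INR 70,206,312.89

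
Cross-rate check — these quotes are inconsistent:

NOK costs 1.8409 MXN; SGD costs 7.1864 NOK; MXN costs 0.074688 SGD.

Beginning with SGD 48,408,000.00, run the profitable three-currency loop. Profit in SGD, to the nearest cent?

Profit: SGD 583,949.97

Profitable loop is SGD → MXN → NOK → SGD:
SGD 48,408,000.00 ÷ 0.074688 = MXN 648,136,246.79
MXN 648,136,246.79 ÷ 1.8409 = NOK 352,075,749.25
NOK 352,075,749.25 ÷ 7.1864 = SGD 48,991,949.97
Profit = SGD 48,991,949.97 − SGD 48,408,000.00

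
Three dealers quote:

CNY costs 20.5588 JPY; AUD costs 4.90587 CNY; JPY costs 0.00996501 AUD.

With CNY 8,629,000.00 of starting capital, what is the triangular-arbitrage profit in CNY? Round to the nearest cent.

Profitable loop is CNY → JPY → AUD → CNY:
CNY 8,629,000.00 × 20.5588 = JPY 177,401,885
JPY 177,401,885 × 0.00996501 = AUD 1,767,811.56
AUD 1,767,811.56 × 4.90587 = CNY 8,672,653.70
Profit = CNY 8,672,653.70 − CNY 8,629,000.00

Profit: CNY 43,653.70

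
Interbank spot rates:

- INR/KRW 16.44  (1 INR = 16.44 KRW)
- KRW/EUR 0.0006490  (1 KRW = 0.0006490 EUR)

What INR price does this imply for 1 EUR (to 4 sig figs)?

1 EUR ÷ 0.0006490 = 1540.83 KRW
1540.83 KRW ÷ 16.44 = 93.7246 INR

EUR/INR = 93.72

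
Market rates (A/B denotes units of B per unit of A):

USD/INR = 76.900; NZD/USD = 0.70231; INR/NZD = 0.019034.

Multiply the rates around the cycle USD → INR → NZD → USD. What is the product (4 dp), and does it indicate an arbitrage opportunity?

Around USD → INR → NZD → USD: 1 × 76.900 × 0.019034 × 0.70231 = 1.027981
Product > 1; profitable direction is USD → INR → NZD → USD.

1.0280 (arbitrage exists)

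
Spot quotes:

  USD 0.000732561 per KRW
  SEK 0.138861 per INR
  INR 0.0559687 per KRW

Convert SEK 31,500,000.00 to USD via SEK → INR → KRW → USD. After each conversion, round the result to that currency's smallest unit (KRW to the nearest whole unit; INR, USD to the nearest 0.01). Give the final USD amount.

USD 2,969,127.45

SEK 31,500,000.00 ÷ 0.138861 = INR 226,845,550.59
INR 226,845,550.59 ÷ 0.0559687 = KRW 4,053,078,785
KRW 4,053,078,785 × 0.000732561 = USD 2,969,127.45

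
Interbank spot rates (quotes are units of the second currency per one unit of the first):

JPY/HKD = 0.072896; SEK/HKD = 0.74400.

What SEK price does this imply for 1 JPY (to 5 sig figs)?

JPY/SEK = 0.097978

1 JPY × 0.072896 = 0.072896 HKD
0.072896 HKD ÷ 0.74400 = 0.0979785 SEK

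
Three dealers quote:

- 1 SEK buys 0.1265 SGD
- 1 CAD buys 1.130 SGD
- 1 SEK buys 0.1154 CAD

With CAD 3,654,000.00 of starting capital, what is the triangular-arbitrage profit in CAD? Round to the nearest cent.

Profit: CAD 112,710.74

Profitable loop is CAD → SGD → SEK → CAD:
CAD 3,654,000.00 × 1.130 = SGD 4,129,020.00
SGD 4,129,020.00 ÷ 0.1265 = SEK 32,640,474.31
SEK 32,640,474.31 × 0.1154 = CAD 3,766,710.74
Profit = CAD 3,766,710.74 − CAD 3,654,000.00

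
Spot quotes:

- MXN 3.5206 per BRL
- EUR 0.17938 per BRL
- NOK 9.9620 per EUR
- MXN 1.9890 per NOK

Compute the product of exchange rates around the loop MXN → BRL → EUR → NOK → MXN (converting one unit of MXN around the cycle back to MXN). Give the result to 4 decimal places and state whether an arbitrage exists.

Around MXN → BRL → EUR → NOK → MXN: 1 ÷ 3.5206 × 0.17938 × 9.9620 × 1.9890 = 1.009575
Product > 1; profitable direction is MXN → BRL → EUR → NOK → MXN.

1.0096 (arbitrage exists)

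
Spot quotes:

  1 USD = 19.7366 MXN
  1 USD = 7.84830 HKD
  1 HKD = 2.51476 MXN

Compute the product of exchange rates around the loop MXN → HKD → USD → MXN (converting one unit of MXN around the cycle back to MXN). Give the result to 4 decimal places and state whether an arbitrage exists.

1.0000 (no arbitrage)

Around MXN → HKD → USD → MXN: 1 ÷ 2.51476 ÷ 7.84830 × 19.7366 = 1.000000
Product ≈ 1 (deviation 0.000%, within rounding noise).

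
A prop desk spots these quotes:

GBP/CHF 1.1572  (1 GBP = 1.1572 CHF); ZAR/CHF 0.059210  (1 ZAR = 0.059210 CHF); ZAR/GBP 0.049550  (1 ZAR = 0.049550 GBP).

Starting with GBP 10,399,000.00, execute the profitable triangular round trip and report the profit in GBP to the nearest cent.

Profitable loop is GBP → ZAR → CHF → GBP:
GBP 10,399,000.00 ÷ 0.049550 = ZAR 209,868,819.37
ZAR 209,868,819.37 × 0.059210 = CHF 12,426,332.80
CHF 12,426,332.80 ÷ 1.1572 = GBP 10,738,275.83
Profit = GBP 10,738,275.83 − GBP 10,399,000.00

Profit: GBP 339,275.83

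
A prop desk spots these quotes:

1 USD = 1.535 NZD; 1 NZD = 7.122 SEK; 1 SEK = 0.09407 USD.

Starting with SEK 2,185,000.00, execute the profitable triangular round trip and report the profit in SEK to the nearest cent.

Profitable loop is SEK → USD → NZD → SEK:
SEK 2,185,000.00 × 0.09407 = USD 205,542.95
USD 205,542.95 × 1.535 = NZD 315,508.43
NZD 315,508.43 × 7.122 = SEK 2,247,051.03
Profit = SEK 2,247,051.03 − SEK 2,185,000.00

Profit: SEK 62,051.03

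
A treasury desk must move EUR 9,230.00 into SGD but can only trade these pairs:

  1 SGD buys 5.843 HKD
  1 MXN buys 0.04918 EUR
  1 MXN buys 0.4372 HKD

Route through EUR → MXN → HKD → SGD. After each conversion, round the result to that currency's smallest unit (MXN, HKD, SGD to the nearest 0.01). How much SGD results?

SGD 14,042.92

EUR 9,230.00 ÷ 0.04918 = MXN 187,677.92
MXN 187,677.92 × 0.4372 = HKD 82,052.79
HKD 82,052.79 ÷ 5.843 = SGD 14,042.92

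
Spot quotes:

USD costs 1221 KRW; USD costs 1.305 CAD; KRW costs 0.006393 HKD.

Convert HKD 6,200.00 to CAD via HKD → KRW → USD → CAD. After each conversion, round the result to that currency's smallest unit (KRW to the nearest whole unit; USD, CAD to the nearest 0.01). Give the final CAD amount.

CAD 1,036.54

HKD 6,200.00 ÷ 0.006393 = KRW 969,811
KRW 969,811 ÷ 1221 = USD 794.28
USD 794.28 × 1.305 = CAD 1,036.54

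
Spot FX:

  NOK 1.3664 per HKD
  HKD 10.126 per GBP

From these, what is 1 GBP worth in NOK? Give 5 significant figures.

1 GBP × 10.126 = 10.126 HKD
10.126 HKD × 1.3664 = 13.8362 NOK

GBP/NOK = 13.836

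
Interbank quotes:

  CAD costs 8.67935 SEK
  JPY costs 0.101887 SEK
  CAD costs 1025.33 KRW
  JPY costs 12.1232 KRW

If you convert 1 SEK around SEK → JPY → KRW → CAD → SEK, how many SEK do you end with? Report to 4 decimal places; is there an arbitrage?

Around SEK → JPY → KRW → CAD → SEK: 1 ÷ 0.101887 × 12.1232 ÷ 1025.33 × 8.67935 = 1.007215
Product > 1; profitable direction is SEK → JPY → KRW → CAD → SEK.

1.0072 (arbitrage exists)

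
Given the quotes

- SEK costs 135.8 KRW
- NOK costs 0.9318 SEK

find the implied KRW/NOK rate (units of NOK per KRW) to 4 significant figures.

1 KRW ÷ 135.8 = 0.00736377 SEK
0.00736377 SEK ÷ 0.9318 = 0.00790274 NOK

KRW/NOK = 0.007903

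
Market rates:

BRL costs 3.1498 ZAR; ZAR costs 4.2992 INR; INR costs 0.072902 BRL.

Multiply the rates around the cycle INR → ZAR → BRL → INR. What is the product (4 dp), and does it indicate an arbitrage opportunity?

Around INR → ZAR → BRL → INR: 1 ÷ 4.2992 ÷ 3.1498 ÷ 0.072902 = 1.012954
Product > 1; profitable direction is INR → ZAR → BRL → INR.

1.0130 (arbitrage exists)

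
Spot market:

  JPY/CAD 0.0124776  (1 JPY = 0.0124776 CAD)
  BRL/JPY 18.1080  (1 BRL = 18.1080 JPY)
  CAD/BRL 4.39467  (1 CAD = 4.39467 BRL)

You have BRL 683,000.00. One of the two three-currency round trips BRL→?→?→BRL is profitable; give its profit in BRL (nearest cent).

Profitable loop is BRL → CAD → JPY → BRL:
BRL 683,000.00 ÷ 4.39467 = CAD 155,415.54
CAD 155,415.54 ÷ 0.0124776 = JPY 12,455,563
JPY 12,455,563 ÷ 18.1080 = BRL 687,848.65
Profit = BRL 687,848.65 − BRL 683,000.00

Profit: BRL 4,848.65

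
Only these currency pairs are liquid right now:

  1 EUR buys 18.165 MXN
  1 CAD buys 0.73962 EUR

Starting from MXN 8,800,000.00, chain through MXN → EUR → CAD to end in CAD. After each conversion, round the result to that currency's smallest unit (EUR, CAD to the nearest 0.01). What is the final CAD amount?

MXN 8,800,000.00 ÷ 18.165 = EUR 484,448.11
EUR 484,448.11 ÷ 0.73962 = CAD 654,995.96

CAD 654,995.96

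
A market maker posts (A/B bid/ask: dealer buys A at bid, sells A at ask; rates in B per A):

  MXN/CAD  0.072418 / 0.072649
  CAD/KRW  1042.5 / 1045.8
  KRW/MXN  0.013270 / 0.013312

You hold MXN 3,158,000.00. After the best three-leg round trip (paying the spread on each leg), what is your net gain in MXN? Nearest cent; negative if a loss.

Net profit: MXN 5,775.36

Best loop MXN → CAD → KRW → MXN:
MXN 3,158,000.00 × 0.072418 (sell MXN at bid) = CAD 228,696.04
CAD 228,696.04 × 1042.5 (sell CAD at bid) = KRW 238,415,626
KRW 238,415,626 × 0.013270 (sell KRW at bid) = MXN 3,163,775.36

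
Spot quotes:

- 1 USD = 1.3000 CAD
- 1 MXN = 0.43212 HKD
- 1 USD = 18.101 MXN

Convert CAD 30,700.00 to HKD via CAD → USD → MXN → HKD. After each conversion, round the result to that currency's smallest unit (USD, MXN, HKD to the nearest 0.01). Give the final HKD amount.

HKD 184,714.88

CAD 30,700.00 ÷ 1.3000 = USD 23,615.38
USD 23,615.38 × 18.101 = MXN 427,461.99
MXN 427,461.99 × 0.43212 = HKD 184,714.88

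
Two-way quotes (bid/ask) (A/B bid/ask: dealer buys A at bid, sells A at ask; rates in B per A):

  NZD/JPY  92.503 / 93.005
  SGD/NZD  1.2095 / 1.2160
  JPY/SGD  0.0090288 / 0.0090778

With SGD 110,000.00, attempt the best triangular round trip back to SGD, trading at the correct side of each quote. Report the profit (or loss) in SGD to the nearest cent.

Net profit: SGD 1,118.00

Best loop SGD → NZD → JPY → SGD:
SGD 110,000.00 × 1.2095 (sell SGD at bid) = NZD 133,045.00
NZD 133,045.00 × 92.503 (sell NZD at bid) = JPY 12,307,062
JPY 12,307,062 × 0.0090288 (sell JPY at bid) = SGD 111,118.00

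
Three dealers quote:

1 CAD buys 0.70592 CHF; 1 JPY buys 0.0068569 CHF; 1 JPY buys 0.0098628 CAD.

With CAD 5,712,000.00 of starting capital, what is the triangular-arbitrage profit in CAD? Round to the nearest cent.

Profitable loop is CAD → CHF → JPY → CAD:
CAD 5,712,000.00 × 0.70592 = CHF 4,032,215.04
CHF 4,032,215.04 ÷ 0.0068569 = JPY 588,052,187
JPY 588,052,187 × 0.0098628 = CAD 5,799,841.11
Profit = CAD 5,799,841.11 − CAD 5,712,000.00

Profit: CAD 87,841.11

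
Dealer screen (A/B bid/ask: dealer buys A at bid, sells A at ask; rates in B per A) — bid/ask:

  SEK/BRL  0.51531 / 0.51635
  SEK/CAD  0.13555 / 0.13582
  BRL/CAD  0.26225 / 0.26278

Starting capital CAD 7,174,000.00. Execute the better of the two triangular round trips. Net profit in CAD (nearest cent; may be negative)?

Net result: CAD -7,214.53 (no profitable arbitrage after spreads)

Best loop CAD → BRL → SEK → CAD:
CAD 7,174,000.00 ÷ 0.26278 (buy BRL at ask) = BRL 27,300,403.38
BRL 27,300,403.38 ÷ 0.51635 (buy SEK at ask) = SEK 52,871,895.77
SEK 52,871,895.77 × 0.13555 (sell SEK at bid) = CAD 7,166,785.47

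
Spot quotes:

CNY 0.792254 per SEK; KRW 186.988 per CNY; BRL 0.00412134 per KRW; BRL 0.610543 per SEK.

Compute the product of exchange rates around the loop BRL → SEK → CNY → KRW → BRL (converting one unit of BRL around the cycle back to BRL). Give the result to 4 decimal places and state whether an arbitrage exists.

Around BRL → SEK → CNY → KRW → BRL: 1 ÷ 0.610543 × 0.792254 × 186.988 × 0.00412134 = 1.000001
Product ≈ 1 (deviation 0.000%, within rounding noise).

1.0000 (no arbitrage)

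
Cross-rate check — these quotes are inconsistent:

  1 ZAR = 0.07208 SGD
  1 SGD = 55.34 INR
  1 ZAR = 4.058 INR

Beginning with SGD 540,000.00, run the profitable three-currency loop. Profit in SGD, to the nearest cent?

Profit: SGD 9,353.47

Profitable loop is SGD → ZAR → INR → SGD:
SGD 540,000.00 ÷ 0.07208 = ZAR 7,491,675.92
ZAR 7,491,675.92 × 4.058 = INR 30,401,220.87
INR 30,401,220.87 ÷ 55.34 = SGD 549,353.47
Profit = SGD 549,353.47 − SGD 540,000.00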